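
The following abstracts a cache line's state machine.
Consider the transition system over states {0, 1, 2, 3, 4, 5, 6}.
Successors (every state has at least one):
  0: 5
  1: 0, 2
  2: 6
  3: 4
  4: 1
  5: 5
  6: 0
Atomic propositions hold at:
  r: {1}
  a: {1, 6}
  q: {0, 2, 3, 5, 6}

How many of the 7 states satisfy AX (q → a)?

Sat(q → a) = {1, 4, 6}
Sat(AX (q → a)) = {s : every successor in {1, 4, 6}} = {2, 3, 4}
|Sat(AX (q → a))| = |{2, 3, 4}| = 3.

3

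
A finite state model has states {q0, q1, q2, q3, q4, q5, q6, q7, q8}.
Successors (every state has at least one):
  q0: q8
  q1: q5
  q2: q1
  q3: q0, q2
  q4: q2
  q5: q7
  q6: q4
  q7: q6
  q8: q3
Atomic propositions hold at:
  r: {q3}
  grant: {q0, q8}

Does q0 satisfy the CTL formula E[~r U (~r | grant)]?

Sat(~r) = {q0, q1, q2, q4, q5, q6, q7, q8}
Sat(~r | grant) = {q0, q1, q2, q4, q5, q6, q7, q8}
E[~r U (~r | grant)]: least fixpoint, start Z0 = Sat((~r | grant)) = {q0, q1, q2, q4, q5, q6, q7, q8}, add states in Sat(~r) with some successor in Z. Already a fixed point.
Sat(E[~r U (~r | grant)]) = {q0, q1, q2, q4, q5, q6, q7, q8}
q0 ∈ Sat(E[~r U (~r | grant)]) = {q0, q1, q2, q4, q5, q6, q7, q8}, so the formula holds at q0.

Yes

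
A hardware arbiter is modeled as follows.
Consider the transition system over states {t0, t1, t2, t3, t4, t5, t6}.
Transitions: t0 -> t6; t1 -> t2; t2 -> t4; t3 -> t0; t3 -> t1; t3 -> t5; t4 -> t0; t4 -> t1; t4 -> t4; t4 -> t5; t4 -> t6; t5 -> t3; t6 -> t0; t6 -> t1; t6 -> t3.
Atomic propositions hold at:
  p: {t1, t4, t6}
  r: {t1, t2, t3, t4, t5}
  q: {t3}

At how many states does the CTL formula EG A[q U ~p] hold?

2

Sat(~p) = {t0, t2, t3, t5}
A[q U ~p]: least fixpoint, start Z0 = Sat(~p) = {t0, t2, t3, t5}, add states in Sat(q) with every successor in Z. Already a fixed point.
Sat(A[q U ~p]) = {t0, t2, t3, t5}
EG A[q U ~p]: greatest fixpoint, start Z0 = {t0, t2, t3, t5}, keep only states in Sat with some successor in Z. Z1 = {t3, t5}; fixed.
Sat(EG A[q U ~p]) = {t3, t5}
|Sat(EG A[q U ~p])| = |{t3, t5}| = 2.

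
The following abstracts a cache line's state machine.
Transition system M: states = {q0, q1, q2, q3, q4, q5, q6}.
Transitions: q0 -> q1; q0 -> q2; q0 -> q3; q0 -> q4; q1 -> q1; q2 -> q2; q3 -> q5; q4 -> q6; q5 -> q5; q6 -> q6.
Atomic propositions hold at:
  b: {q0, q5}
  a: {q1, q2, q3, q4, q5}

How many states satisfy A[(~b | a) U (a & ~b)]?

Sat(~b) = {q1, q2, q3, q4, q6}
Sat(~b | a) = {q1, q2, q3, q4, q5, q6}
Sat(a & ~b) = {q1, q2, q3, q4}
A[(~b | a) U (a & ~b)]: least fixpoint, start Z0 = Sat((a & ~b)) = {q1, q2, q3, q4}, add states in Sat(~b | a) with every successor in Z. Already a fixed point.
Sat(A[(~b | a) U (a & ~b)]) = {q1, q2, q3, q4}
|Sat(A[(~b | a) U (a & ~b)])| = |{q1, q2, q3, q4}| = 4.

4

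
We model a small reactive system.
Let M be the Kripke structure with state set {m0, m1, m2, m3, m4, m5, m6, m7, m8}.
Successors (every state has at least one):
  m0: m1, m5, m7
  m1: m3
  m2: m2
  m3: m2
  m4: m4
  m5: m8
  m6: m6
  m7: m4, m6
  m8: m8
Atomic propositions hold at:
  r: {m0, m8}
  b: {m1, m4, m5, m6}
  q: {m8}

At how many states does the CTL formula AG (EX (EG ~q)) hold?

6

Sat(~q) = {m0, m1, m2, m3, m4, m5, m6, m7}
EG ~q: greatest fixpoint, start Z0 = {m0, m1, m2, m3, m4, m5, m6, m7}, keep only states in Sat with some successor in Z. Z1 = {m0, m1, m2, m3, m4, m6, m7}; fixed.
Sat(EG ~q) = {m0, m1, m2, m3, m4, m6, m7}
Sat(EX (EG ~q)) = {s : some successor in {m0, m1, m2, m3, m4, m6, m7}} = {m0, m1, m2, m3, m4, m6, m7}
AG (EX (EG ~q)): greatest fixpoint, start Z0 = {m0, m1, m2, m3, m4, m6, m7}, keep only states in Sat with every successor in Z. Z1 = {m1, m2, m3, m4, m6, m7}; fixed.
Sat(AG (EX (EG ~q))) = {m1, m2, m3, m4, m6, m7}
|Sat(AG (EX (EG ~q)))| = |{m1, m2, m3, m4, m6, m7}| = 6.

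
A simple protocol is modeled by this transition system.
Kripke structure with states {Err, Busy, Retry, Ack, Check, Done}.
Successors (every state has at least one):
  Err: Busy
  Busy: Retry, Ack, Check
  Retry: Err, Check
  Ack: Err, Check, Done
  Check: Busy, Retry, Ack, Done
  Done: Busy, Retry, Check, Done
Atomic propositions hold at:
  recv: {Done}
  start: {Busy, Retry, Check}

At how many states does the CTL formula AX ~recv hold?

3

Sat(~recv) = {Err, Busy, Retry, Ack, Check}
Sat(AX ~recv) = {s : every successor in {Err, Busy, Retry, Ack, Check}} = {Err, Busy, Retry}
|Sat(AX ~recv)| = |{Err, Busy, Retry}| = 3.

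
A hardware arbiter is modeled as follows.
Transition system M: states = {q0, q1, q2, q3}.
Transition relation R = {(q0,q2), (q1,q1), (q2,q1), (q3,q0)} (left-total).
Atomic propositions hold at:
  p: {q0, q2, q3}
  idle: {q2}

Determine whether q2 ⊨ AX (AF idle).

AF idle: least fixpoint, start Z0 = {q2}, add states with every successor in Z. Z1 = {q0, q2}; Z2 = {q0, q2, q3}; fixed.
Sat(AF idle) = {q0, q2, q3}
Sat(AX (AF idle)) = {s : every successor in {q0, q2, q3}} = {q0, q3}
q2 ∉ Sat(AX (AF idle)) = {q0, q3}, so the formula does not hold at q2.

No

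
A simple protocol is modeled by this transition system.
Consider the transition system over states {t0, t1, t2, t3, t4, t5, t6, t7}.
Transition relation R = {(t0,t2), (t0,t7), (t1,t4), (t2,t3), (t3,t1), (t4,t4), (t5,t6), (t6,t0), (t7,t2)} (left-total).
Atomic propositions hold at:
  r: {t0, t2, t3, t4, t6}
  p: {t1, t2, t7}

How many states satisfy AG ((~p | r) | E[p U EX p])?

1

Sat(~p) = {t0, t3, t4, t5, t6}
Sat(~p | r) = {t0, t2, t3, t4, t5, t6}
Sat(EX p) = {s : some successor in {t1, t2, t7}} = {t0, t3, t7}
E[p U EX p]: least fixpoint, start Z0 = Sat(EX p) = {t0, t3, t7}, add states in Sat(p) with some successor in Z. Z1 = {t0, t2, t3, t7}; fixed.
Sat(E[p U EX p]) = {t0, t2, t3, t7}
Sat((~p | r) | E[p U EX p]) = {t0, t2, t3, t4, t5, t6, t7}
AG ((~p | r) | E[p U EX p]): greatest fixpoint, start Z0 = {t0, t2, t3, t4, t5, t6, t7}, keep only states in Sat with every successor in Z. Z1 = {t0, t2, t4, t5, t6, t7}; Z2 = {t0, t4, t5, t6, t7}; Z3 = {t4, t5, t6}; Z4 = {t4, t5}; Z5 = {t4}; fixed.
Sat(AG ((~p | r) | E[p U EX p])) = {t4}
|Sat(AG ((~p | r) | E[p U EX p]))| = |{t4}| = 1.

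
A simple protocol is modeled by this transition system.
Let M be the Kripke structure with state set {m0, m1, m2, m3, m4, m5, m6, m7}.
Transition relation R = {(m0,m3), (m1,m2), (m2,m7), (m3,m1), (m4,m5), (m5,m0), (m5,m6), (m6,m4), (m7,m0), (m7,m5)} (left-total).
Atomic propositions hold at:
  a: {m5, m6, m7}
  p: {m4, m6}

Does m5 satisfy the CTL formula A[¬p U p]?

No

Sat(¬p) = {m0, m1, m2, m3, m5, m7}
A[¬p U p]: least fixpoint, start Z0 = Sat(p) = {m4, m6}, add states in Sat(¬p) with every successor in Z. Already a fixed point.
Sat(A[¬p U p]) = {m4, m6}
m5 ∉ Sat(A[¬p U p]) = {m4, m6}, so the formula does not hold at m5.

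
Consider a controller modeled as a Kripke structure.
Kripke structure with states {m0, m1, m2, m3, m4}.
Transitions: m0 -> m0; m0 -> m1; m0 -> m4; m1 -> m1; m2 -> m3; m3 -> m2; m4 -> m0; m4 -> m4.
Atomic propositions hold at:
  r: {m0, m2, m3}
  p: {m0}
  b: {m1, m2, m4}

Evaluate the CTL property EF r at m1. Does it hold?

EF r: least fixpoint, start Z0 = {m0, m2, m3}, add states with some successor in Z. Z1 = {m0, m2, m3, m4}; fixed.
Sat(EF r) = {m0, m2, m3, m4}
m1 ∉ Sat(EF r) = {m0, m2, m3, m4}, so the formula does not hold at m1.

No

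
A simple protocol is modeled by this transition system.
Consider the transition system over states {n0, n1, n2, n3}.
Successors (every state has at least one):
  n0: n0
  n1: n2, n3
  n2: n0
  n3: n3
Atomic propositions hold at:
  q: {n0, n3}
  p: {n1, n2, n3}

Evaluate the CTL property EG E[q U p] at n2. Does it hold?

No

E[q U p]: least fixpoint, start Z0 = Sat(p) = {n1, n2, n3}, add states in Sat(q) with some successor in Z. Already a fixed point.
Sat(E[q U p]) = {n1, n2, n3}
EG E[q U p]: greatest fixpoint, start Z0 = {n1, n2, n3}, keep only states in Sat with some successor in Z. Z1 = {n1, n3}; fixed.
Sat(EG E[q U p]) = {n1, n3}
n2 ∉ Sat(EG E[q U p]) = {n1, n3}, so the formula does not hold at n2.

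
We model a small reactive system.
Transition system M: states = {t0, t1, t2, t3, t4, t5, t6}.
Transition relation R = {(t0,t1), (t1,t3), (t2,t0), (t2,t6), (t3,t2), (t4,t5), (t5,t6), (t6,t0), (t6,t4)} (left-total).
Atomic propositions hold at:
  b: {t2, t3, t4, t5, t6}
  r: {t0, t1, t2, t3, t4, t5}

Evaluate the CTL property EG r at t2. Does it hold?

Yes

EG r: greatest fixpoint, start Z0 = {t0, t1, t2, t3, t4, t5}, keep only states in Sat with some successor in Z. Z1 = {t0, t1, t2, t3, t4}; Z2 = {t0, t1, t2, t3}; fixed.
Sat(EG r) = {t0, t1, t2, t3}
t2 ∈ Sat(EG r) = {t0, t1, t2, t3}, so the formula holds at t2.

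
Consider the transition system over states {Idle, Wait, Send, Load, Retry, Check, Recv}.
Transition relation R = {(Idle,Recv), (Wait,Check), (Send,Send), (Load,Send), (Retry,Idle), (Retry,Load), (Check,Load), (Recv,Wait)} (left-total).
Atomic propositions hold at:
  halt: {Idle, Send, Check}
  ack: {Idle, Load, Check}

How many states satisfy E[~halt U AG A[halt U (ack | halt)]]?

6

Sat(~halt) = {Wait, Load, Retry, Recv}
Sat(ack | halt) = {Idle, Send, Load, Check}
A[halt U (ack | halt)]: least fixpoint, start Z0 = Sat((ack | halt)) = {Idle, Send, Load, Check}, add states in Sat(halt) with every successor in Z. Already a fixed point.
Sat(A[halt U (ack | halt)]) = {Idle, Send, Load, Check}
AG A[halt U (ack | halt)]: greatest fixpoint, start Z0 = {Idle, Send, Load, Check}, keep only states in Sat with every successor in Z. Z1 = {Send, Load, Check}; fixed.
Sat(AG A[halt U (ack | halt)]) = {Send, Load, Check}
E[~halt U AG A[halt U (ack | halt)]]: least fixpoint, start Z0 = Sat(AG A[halt U (ack | halt)]) = {Send, Load, Check}, add states in Sat(~halt) with some successor in Z. Z1 = {Wait, Send, Load, Retry, Check}; Z2 = {Wait, Send, Load, Retry, Check, Recv}; fixed.
Sat(E[~halt U AG A[halt U (ack | halt)]]) = {Wait, Send, Load, Retry, Check, Recv}
|Sat(E[~halt U AG A[halt U (ack | halt)]])| = |{Wait, Send, Load, Retry, Check, Recv}| = 6.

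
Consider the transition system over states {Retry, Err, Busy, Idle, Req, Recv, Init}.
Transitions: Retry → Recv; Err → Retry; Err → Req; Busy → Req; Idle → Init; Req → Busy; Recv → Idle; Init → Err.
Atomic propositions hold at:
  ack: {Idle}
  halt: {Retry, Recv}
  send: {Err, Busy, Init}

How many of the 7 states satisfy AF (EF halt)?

EF halt: least fixpoint, start Z0 = {Retry, Recv}, add states with some successor in Z. Z1 = {Retry, Err, Recv}; Z2 = {Retry, Err, Recv, Init}; Z3 = {Retry, Err, Idle, Recv, Init}; fixed.
Sat(EF halt) = {Retry, Err, Idle, Recv, Init}
AF (EF halt): least fixpoint, start Z0 = {Retry, Err, Idle, Recv, Init}, add states with every successor in Z. Already a fixed point.
Sat(AF (EF halt)) = {Retry, Err, Idle, Recv, Init}
|Sat(AF (EF halt))| = |{Retry, Err, Idle, Recv, Init}| = 5.

5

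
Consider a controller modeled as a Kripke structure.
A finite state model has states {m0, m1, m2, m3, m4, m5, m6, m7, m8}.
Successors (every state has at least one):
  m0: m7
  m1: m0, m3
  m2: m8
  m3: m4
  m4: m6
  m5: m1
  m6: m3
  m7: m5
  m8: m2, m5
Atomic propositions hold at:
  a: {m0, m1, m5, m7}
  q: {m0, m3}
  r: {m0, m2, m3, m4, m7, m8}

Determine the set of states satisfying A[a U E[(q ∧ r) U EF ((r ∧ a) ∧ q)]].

{m0, m1, m2, m5, m7, m8}

Sat(q ∧ r) = {m0, m3}
Sat(r ∧ a) = {m0, m7}
Sat((r ∧ a) ∧ q) = {m0}
EF ((r ∧ a) ∧ q): least fixpoint, start Z0 = {m0}, add states with some successor in Z. Z1 = {m0, m1}; Z2 = {m0, m1, m5}; Z3 = {m0, m1, m5, m7, m8}; Z4 = {m0, m1, m2, m5, m7, m8}; fixed.
Sat(EF ((r ∧ a) ∧ q)) = {m0, m1, m2, m5, m7, m8}
E[(q ∧ r) U EF ((r ∧ a) ∧ q)]: least fixpoint, start Z0 = Sat(EF ((r ∧ a) ∧ q)) = {m0, m1, m2, m5, m7, m8}, add states in Sat(q ∧ r) with some successor in Z. Already a fixed point.
Sat(E[(q ∧ r) U EF ((r ∧ a) ∧ q)]) = {m0, m1, m2, m5, m7, m8}
A[a U E[(q ∧ r) U EF ((r ∧ a) ∧ q)]]: least fixpoint, start Z0 = Sat(E[(q ∧ r) U EF ((r ∧ a) ∧ q)]) = {m0, m1, m2, m5, m7, m8}, add states in Sat(a) with every successor in Z. Already a fixed point.
Sat(A[a U E[(q ∧ r) U EF ((r ∧ a) ∧ q)]]) = {m0, m1, m2, m5, m7, m8}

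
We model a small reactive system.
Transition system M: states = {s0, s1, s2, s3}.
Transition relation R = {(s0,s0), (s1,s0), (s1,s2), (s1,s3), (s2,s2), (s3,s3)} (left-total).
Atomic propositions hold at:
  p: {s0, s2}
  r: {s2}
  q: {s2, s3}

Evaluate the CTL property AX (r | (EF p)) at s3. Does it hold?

EF p: least fixpoint, start Z0 = {s0, s2}, add states with some successor in Z. Z1 = {s0, s1, s2}; fixed.
Sat(EF p) = {s0, s1, s2}
Sat(r | (EF p)) = {s0, s1, s2}
Sat(AX (r | (EF p))) = {s : every successor in {s0, s1, s2}} = {s0, s2}
s3 ∉ Sat(AX (r | (EF p))) = {s0, s2}, so the formula does not hold at s3.

No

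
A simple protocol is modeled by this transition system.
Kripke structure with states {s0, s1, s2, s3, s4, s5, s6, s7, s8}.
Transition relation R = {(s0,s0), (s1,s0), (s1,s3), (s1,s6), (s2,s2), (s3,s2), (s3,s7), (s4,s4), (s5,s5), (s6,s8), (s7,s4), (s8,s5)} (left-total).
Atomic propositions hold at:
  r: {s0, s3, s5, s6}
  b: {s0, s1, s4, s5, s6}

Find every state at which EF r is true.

{s0, s1, s3, s5, s6, s8}

EF r: least fixpoint, start Z0 = {s0, s3, s5, s6}, add states with some successor in Z. Z1 = {s0, s1, s3, s5, s6, s8}; fixed.
Sat(EF r) = {s0, s1, s3, s5, s6, s8}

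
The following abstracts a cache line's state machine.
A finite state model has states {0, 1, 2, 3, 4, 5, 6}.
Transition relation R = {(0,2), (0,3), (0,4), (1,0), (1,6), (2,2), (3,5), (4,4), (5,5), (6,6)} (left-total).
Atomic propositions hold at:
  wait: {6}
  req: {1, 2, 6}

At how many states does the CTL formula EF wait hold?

EF wait: least fixpoint, start Z0 = {6}, add states with some successor in Z. Z1 = {1, 6}; fixed.
Sat(EF wait) = {1, 6}
|Sat(EF wait)| = |{1, 6}| = 2.

2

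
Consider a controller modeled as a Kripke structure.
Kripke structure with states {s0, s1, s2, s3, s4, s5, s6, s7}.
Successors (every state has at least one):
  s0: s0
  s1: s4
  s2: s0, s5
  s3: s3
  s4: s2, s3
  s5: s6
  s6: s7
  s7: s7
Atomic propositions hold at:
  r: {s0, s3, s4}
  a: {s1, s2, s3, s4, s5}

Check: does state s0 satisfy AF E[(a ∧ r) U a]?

Sat(a ∧ r) = {s3, s4}
E[(a ∧ r) U a]: least fixpoint, start Z0 = Sat(a) = {s1, s2, s3, s4, s5}, add states in Sat(a ∧ r) with some successor in Z. Already a fixed point.
Sat(E[(a ∧ r) U a]) = {s1, s2, s3, s4, s5}
AF E[(a ∧ r) U a]: least fixpoint, start Z0 = {s1, s2, s3, s4, s5}, add states with every successor in Z. Already a fixed point.
Sat(AF E[(a ∧ r) U a]) = {s1, s2, s3, s4, s5}
s0 ∉ Sat(AF E[(a ∧ r) U a]) = {s1, s2, s3, s4, s5}, so the formula does not hold at s0.

No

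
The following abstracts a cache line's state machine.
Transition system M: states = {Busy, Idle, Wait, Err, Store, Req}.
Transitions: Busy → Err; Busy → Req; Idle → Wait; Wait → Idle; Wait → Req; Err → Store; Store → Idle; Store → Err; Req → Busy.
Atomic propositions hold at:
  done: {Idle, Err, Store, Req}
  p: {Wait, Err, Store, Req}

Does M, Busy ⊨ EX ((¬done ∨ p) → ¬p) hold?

No

Sat(¬done) = {Busy, Wait}
Sat(¬done ∨ p) = {Busy, Wait, Err, Store, Req}
Sat(¬p) = {Busy, Idle}
Sat((¬done ∨ p) → ¬p) = {Busy, Idle}
Sat(EX ((¬done ∨ p) → ¬p)) = {s : some successor in {Busy, Idle}} = {Wait, Store, Req}
Busy ∉ Sat(EX ((¬done ∨ p) → ¬p)) = {Wait, Store, Req}, so the formula does not hold at Busy.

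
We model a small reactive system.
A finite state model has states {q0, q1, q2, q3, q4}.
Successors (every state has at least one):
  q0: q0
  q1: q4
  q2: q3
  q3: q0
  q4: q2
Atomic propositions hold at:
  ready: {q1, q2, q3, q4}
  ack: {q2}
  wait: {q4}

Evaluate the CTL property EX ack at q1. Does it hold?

Sat(EX ack) = {s : some successor in {q2}} = {q4}
q1 ∉ Sat(EX ack) = {q4}, so the formula does not hold at q1.

No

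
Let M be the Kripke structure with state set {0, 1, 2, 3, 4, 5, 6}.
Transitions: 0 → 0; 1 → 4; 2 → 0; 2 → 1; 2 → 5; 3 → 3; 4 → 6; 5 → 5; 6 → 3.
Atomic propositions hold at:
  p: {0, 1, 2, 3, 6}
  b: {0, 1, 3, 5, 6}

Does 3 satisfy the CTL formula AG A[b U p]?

A[b U p]: least fixpoint, start Z0 = Sat(p) = {0, 1, 2, 3, 6}, add states in Sat(b) with every successor in Z. Already a fixed point.
Sat(A[b U p]) = {0, 1, 2, 3, 6}
AG A[b U p]: greatest fixpoint, start Z0 = {0, 1, 2, 3, 6}, keep only states in Sat with every successor in Z. Z1 = {0, 3, 6}; fixed.
Sat(AG A[b U p]) = {0, 3, 6}
3 ∈ Sat(AG A[b U p]) = {0, 3, 6}, so the formula holds at 3.

Yes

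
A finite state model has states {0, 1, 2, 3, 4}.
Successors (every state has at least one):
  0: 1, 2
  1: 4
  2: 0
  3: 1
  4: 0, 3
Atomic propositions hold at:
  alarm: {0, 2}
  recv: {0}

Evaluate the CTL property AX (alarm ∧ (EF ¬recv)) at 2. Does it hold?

Sat(¬recv) = {1, 2, 3, 4}
EF ¬recv: least fixpoint, start Z0 = {1, 2, 3, 4}, add states with some successor in Z. Z1 = {0, 1, 2, 3, 4}; fixed.
Sat(EF ¬recv) = {0, 1, 2, 3, 4}
Sat(alarm ∧ (EF ¬recv)) = {0, 2}
Sat(AX (alarm ∧ (EF ¬recv))) = {s : every successor in {0, 2}} = {2}
2 ∈ Sat(AX (alarm ∧ (EF ¬recv))) = {2}, so the formula holds at 2.

Yes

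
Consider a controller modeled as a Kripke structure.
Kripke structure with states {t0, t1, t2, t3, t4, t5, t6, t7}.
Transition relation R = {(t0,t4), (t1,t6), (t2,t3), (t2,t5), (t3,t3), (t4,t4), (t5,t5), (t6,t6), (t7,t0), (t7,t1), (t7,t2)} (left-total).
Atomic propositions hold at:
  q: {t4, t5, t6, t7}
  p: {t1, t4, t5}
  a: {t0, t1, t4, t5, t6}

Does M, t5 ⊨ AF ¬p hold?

Sat(¬p) = {t0, t2, t3, t6, t7}
AF ¬p: least fixpoint, start Z0 = {t0, t2, t3, t6, t7}, add states with every successor in Z. Z1 = {t0, t1, t2, t3, t6, t7}; fixed.
Sat(AF ¬p) = {t0, t1, t2, t3, t6, t7}
t5 ∉ Sat(AF ¬p) = {t0, t1, t2, t3, t6, t7}, so the formula does not hold at t5.

No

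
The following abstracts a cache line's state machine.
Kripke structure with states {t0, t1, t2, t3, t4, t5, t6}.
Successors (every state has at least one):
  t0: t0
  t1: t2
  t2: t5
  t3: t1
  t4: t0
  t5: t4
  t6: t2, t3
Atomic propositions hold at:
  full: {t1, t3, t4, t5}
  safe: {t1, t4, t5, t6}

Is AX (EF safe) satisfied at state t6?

Yes

EF safe: least fixpoint, start Z0 = {t1, t4, t5, t6}, add states with some successor in Z. Z1 = {t1, t2, t3, t4, t5, t6}; fixed.
Sat(EF safe) = {t1, t2, t3, t4, t5, t6}
Sat(AX (EF safe)) = {s : every successor in {t1, t2, t3, t4, t5, t6}} = {t1, t2, t3, t5, t6}
t6 ∈ Sat(AX (EF safe)) = {t1, t2, t3, t5, t6}, so the formula holds at t6.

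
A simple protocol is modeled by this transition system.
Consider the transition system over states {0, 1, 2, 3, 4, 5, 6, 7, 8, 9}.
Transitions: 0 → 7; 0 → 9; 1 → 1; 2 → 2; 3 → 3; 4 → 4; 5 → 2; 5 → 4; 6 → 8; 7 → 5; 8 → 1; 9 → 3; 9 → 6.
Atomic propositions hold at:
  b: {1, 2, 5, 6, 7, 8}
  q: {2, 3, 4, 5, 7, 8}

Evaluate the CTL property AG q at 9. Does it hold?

No

AG q: greatest fixpoint, start Z0 = {2, 3, 4, 5, 7, 8}, keep only states in Sat with every successor in Z. Z1 = {2, 3, 4, 5, 7}; fixed.
Sat(AG q) = {2, 3, 4, 5, 7}
9 ∉ Sat(AG q) = {2, 3, 4, 5, 7}, so the formula does not hold at 9.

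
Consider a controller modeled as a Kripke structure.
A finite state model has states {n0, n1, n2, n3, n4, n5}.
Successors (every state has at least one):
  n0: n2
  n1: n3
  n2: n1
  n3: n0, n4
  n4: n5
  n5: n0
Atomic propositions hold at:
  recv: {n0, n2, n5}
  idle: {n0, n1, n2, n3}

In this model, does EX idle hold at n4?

Sat(EX idle) = {s : some successor in {n0, n1, n2, n3}} = {n0, n1, n2, n3, n5}
n4 ∉ Sat(EX idle) = {n0, n1, n2, n3, n5}, so the formula does not hold at n4.

No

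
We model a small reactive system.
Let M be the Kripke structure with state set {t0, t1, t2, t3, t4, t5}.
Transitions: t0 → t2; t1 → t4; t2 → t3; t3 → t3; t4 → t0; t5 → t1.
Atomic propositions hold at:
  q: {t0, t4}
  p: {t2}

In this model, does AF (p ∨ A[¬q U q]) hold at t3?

Sat(¬q) = {t1, t2, t3, t5}
A[¬q U q]: least fixpoint, start Z0 = Sat(q) = {t0, t4}, add states in Sat(¬q) with every successor in Z. Z1 = {t0, t1, t4}; Z2 = {t0, t1, t4, t5}; fixed.
Sat(A[¬q U q]) = {t0, t1, t4, t5}
Sat(p ∨ A[¬q U q]) = {t0, t1, t2, t4, t5}
AF (p ∨ A[¬q U q]): least fixpoint, start Z0 = {t0, t1, t2, t4, t5}, add states with every successor in Z. Already a fixed point.
Sat(AF (p ∨ A[¬q U q])) = {t0, t1, t2, t4, t5}
t3 ∉ Sat(AF (p ∨ A[¬q U q])) = {t0, t1, t2, t4, t5}, so the formula does not hold at t3.

No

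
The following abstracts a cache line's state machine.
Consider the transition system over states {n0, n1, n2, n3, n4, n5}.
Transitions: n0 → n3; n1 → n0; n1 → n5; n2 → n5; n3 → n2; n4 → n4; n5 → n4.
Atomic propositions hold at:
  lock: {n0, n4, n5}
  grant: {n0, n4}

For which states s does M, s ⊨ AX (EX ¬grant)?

{n0, n3}

Sat(¬grant) = {n1, n2, n3, n5}
Sat(EX ¬grant) = {s : some successor in {n1, n2, n3, n5}} = {n0, n1, n2, n3}
Sat(AX (EX ¬grant)) = {s : every successor in {n0, n1, n2, n3}} = {n0, n3}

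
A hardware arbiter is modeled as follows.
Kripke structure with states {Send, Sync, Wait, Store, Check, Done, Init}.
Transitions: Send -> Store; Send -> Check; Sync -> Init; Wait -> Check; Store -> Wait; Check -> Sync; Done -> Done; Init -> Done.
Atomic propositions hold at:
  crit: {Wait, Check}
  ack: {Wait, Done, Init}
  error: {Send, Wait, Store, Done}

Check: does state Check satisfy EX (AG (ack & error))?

Sat(ack & error) = {Wait, Done}
AG (ack & error): greatest fixpoint, start Z0 = {Wait, Done}, keep only states in Sat with every successor in Z. Z1 = {Done}; fixed.
Sat(AG (ack & error)) = {Done}
Sat(EX (AG (ack & error))) = {s : some successor in {Done}} = {Done, Init}
Check ∉ Sat(EX (AG (ack & error))) = {Done, Init}, so the formula does not hold at Check.

No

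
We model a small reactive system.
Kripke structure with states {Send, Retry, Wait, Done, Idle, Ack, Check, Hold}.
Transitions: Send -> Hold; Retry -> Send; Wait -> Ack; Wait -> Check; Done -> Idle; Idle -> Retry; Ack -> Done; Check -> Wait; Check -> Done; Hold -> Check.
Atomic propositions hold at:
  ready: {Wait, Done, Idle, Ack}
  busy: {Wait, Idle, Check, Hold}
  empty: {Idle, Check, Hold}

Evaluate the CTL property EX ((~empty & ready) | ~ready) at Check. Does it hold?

Yes

Sat(~empty) = {Send, Retry, Wait, Done, Ack}
Sat(~empty & ready) = {Wait, Done, Ack}
Sat(~ready) = {Send, Retry, Check, Hold}
Sat((~empty & ready) | ~ready) = {Send, Retry, Wait, Done, Ack, Check, Hold}
Sat(EX ((~empty & ready) | ~ready)) = {s : some successor in {Send, Retry, Wait, Done, Ack, Check, Hold}} = {Send, Retry, Wait, Idle, Ack, Check, Hold}
Check ∈ Sat(EX ((~empty & ready) | ~ready)) = {Send, Retry, Wait, Idle, Ack, Check, Hold}, so the formula holds at Check.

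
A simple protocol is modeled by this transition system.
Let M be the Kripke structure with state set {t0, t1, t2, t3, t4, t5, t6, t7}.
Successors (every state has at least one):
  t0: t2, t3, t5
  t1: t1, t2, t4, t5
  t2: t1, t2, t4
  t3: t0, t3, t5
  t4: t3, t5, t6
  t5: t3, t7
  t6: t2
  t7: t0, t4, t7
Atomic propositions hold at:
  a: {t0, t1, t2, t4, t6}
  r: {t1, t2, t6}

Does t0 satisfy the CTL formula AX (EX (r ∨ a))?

No

Sat(r ∨ a) = {t0, t1, t2, t4, t6}
Sat(EX (r ∨ a)) = {s : some successor in {t0, t1, t2, t4, t6}} = {t0, t1, t2, t3, t4, t6, t7}
Sat(AX (EX (r ∨ a))) = {s : every successor in {t0, t1, t2, t3, t4, t6, t7}} = {t2, t5, t6, t7}
t0 ∉ Sat(AX (EX (r ∨ a))) = {t2, t5, t6, t7}, so the formula does not hold at t0.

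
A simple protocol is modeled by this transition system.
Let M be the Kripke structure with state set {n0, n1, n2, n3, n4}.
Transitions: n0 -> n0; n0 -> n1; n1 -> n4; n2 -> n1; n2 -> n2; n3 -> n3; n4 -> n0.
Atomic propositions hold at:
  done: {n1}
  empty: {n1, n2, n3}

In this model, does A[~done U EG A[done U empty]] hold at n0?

Sat(~done) = {n0, n2, n3, n4}
A[done U empty]: least fixpoint, start Z0 = Sat(empty) = {n1, n2, n3}, add states in Sat(done) with every successor in Z. Already a fixed point.
Sat(A[done U empty]) = {n1, n2, n3}
EG A[done U empty]: greatest fixpoint, start Z0 = {n1, n2, n3}, keep only states in Sat with some successor in Z. Z1 = {n2, n3}; fixed.
Sat(EG A[done U empty]) = {n2, n3}
A[~done U EG A[done U empty]]: least fixpoint, start Z0 = Sat(EG A[done U empty]) = {n2, n3}, add states in Sat(~done) with every successor in Z. Already a fixed point.
Sat(A[~done U EG A[done U empty]]) = {n2, n3}
n0 ∉ Sat(A[~done U EG A[done U empty]]) = {n2, n3}, so the formula does not hold at n0.

No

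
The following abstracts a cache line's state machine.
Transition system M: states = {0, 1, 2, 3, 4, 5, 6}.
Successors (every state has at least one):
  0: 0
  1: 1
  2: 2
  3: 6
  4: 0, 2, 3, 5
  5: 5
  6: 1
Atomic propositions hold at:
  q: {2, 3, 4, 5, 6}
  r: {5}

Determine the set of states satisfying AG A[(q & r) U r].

{5}

Sat(q & r) = {5}
A[(q & r) U r]: least fixpoint, start Z0 = Sat(r) = {5}, add states in Sat(q & r) with every successor in Z. Already a fixed point.
Sat(A[(q & r) U r]) = {5}
AG A[(q & r) U r]: greatest fixpoint, start Z0 = {5}, keep only states in Sat with every successor in Z. Already a fixed point.
Sat(AG A[(q & r) U r]) = {5}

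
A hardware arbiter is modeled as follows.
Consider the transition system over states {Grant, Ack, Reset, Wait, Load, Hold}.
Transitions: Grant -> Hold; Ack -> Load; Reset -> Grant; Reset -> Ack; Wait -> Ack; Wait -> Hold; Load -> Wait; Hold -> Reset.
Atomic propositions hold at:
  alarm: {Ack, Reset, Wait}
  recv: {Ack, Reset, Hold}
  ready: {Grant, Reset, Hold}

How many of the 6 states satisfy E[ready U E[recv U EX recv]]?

4

Sat(EX recv) = {s : some successor in {Ack, Reset, Hold}} = {Grant, Reset, Wait, Hold}
E[recv U EX recv]: least fixpoint, start Z0 = Sat(EX recv) = {Grant, Reset, Wait, Hold}, add states in Sat(recv) with some successor in Z. Already a fixed point.
Sat(E[recv U EX recv]) = {Grant, Reset, Wait, Hold}
E[ready U E[recv U EX recv]]: least fixpoint, start Z0 = Sat(E[recv U EX recv]) = {Grant, Reset, Wait, Hold}, add states in Sat(ready) with some successor in Z. Already a fixed point.
Sat(E[ready U E[recv U EX recv]]) = {Grant, Reset, Wait, Hold}
|Sat(E[ready U E[recv U EX recv]])| = |{Grant, Reset, Wait, Hold}| = 4.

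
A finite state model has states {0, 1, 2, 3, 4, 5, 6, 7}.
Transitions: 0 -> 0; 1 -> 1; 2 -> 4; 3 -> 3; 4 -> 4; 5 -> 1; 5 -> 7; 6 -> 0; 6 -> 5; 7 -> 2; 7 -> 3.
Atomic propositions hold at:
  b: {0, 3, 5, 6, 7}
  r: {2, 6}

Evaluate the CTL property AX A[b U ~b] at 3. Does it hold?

Sat(~b) = {1, 2, 4}
A[b U ~b]: least fixpoint, start Z0 = Sat(~b) = {1, 2, 4}, add states in Sat(b) with every successor in Z. Already a fixed point.
Sat(A[b U ~b]) = {1, 2, 4}
Sat(AX A[b U ~b]) = {s : every successor in {1, 2, 4}} = {1, 2, 4}
3 ∉ Sat(AX A[b U ~b]) = {1, 2, 4}, so the formula does not hold at 3.

No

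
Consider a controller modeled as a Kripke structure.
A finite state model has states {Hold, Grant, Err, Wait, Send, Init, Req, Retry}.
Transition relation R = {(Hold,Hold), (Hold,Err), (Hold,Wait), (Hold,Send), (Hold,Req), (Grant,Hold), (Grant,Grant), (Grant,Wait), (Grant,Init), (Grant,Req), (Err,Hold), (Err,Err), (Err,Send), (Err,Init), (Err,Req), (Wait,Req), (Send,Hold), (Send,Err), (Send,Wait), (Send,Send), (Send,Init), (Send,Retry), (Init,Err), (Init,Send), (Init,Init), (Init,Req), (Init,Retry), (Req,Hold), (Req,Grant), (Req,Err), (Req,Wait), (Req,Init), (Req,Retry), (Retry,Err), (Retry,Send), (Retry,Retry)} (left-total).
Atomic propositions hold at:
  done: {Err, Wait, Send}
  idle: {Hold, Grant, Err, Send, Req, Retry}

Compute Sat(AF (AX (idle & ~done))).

{Wait}

Sat(~done) = {Hold, Grant, Init, Req, Retry}
Sat(idle & ~done) = {Hold, Grant, Req, Retry}
Sat(AX (idle & ~done)) = {s : every successor in {Hold, Grant, Req, Retry}} = {Wait}
AF (AX (idle & ~done)): least fixpoint, start Z0 = {Wait}, add states with every successor in Z. Already a fixed point.
Sat(AF (AX (idle & ~done))) = {Wait}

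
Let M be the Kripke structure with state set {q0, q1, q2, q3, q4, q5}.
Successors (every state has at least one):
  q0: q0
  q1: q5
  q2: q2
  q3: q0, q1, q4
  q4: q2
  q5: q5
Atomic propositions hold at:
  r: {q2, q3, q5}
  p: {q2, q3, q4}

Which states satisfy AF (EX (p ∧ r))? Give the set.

Sat(p ∧ r) = {q2, q3}
Sat(EX (p ∧ r)) = {s : some successor in {q2, q3}} = {q2, q4}
AF (EX (p ∧ r)): least fixpoint, start Z0 = {q2, q4}, add states with every successor in Z. Already a fixed point.
Sat(AF (EX (p ∧ r))) = {q2, q4}

{q2, q4}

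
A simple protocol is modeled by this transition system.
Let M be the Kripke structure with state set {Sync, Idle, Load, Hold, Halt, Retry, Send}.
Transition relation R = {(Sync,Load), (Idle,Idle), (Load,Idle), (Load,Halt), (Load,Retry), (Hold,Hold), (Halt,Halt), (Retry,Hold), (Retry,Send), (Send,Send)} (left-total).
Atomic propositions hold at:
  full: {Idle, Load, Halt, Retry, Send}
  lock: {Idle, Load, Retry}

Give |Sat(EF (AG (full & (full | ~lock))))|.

Sat(~lock) = {Sync, Hold, Halt, Send}
Sat(full | ~lock) = {Sync, Idle, Load, Hold, Halt, Retry, Send}
Sat(full & (full | ~lock)) = {Idle, Load, Halt, Retry, Send}
AG (full & (full | ~lock)): greatest fixpoint, start Z0 = {Idle, Load, Halt, Retry, Send}, keep only states in Sat with every successor in Z. Z1 = {Idle, Load, Halt, Send}; Z2 = {Idle, Halt, Send}; fixed.
Sat(AG (full & (full | ~lock))) = {Idle, Halt, Send}
EF (AG (full & (full | ~lock))): least fixpoint, start Z0 = {Idle, Halt, Send}, add states with some successor in Z. Z1 = {Idle, Load, Halt, Retry, Send}; Z2 = {Sync, Idle, Load, Halt, Retry, Send}; fixed.
Sat(EF (AG (full & (full | ~lock)))) = {Sync, Idle, Load, Halt, Retry, Send}
|Sat(EF (AG (full & (full | ~lock))))| = |{Sync, Idle, Load, Halt, Retry, Send}| = 6.

6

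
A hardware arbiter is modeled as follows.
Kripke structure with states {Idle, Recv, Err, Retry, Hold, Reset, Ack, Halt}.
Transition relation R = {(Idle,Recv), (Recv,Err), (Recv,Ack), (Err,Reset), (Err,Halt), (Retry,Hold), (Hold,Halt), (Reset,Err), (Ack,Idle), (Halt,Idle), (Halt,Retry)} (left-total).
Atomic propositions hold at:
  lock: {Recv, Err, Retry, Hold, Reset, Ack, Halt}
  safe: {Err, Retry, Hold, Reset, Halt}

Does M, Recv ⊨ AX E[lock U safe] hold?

No

E[lock U safe]: least fixpoint, start Z0 = Sat(safe) = {Err, Retry, Hold, Reset, Halt}, add states in Sat(lock) with some successor in Z. Z1 = {Recv, Err, Retry, Hold, Reset, Halt}; fixed.
Sat(E[lock U safe]) = {Recv, Err, Retry, Hold, Reset, Halt}
Sat(AX E[lock U safe]) = {s : every successor in {Recv, Err, Retry, Hold, Reset, Halt}} = {Idle, Err, Retry, Hold, Reset}
Recv ∉ Sat(AX E[lock U safe]) = {Idle, Err, Retry, Hold, Reset}, so the formula does not hold at Recv.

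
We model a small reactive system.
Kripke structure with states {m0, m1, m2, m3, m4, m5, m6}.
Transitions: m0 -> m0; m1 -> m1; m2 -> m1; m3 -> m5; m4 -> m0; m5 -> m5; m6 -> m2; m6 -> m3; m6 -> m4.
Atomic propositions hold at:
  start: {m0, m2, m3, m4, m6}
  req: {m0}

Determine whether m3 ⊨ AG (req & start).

Sat(req & start) = {m0}
AG (req & start): greatest fixpoint, start Z0 = {m0}, keep only states in Sat with every successor in Z. Already a fixed point.
Sat(AG (req & start)) = {m0}
m3 ∉ Sat(AG (req & start)) = {m0}, so the formula does not hold at m3.

No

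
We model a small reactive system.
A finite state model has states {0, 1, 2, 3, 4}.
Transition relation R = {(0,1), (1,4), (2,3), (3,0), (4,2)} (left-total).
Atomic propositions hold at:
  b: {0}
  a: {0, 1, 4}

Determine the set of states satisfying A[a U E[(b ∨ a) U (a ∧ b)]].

Sat(b ∨ a) = {0, 1, 4}
Sat(a ∧ b) = {0}
E[(b ∨ a) U (a ∧ b)]: least fixpoint, start Z0 = Sat((a ∧ b)) = {0}, add states in Sat(b ∨ a) with some successor in Z. Already a fixed point.
Sat(E[(b ∨ a) U (a ∧ b)]) = {0}
A[a U E[(b ∨ a) U (a ∧ b)]]: least fixpoint, start Z0 = Sat(E[(b ∨ a) U (a ∧ b)]) = {0}, add states in Sat(a) with every successor in Z. Already a fixed point.
Sat(A[a U E[(b ∨ a) U (a ∧ b)]]) = {0}

{0}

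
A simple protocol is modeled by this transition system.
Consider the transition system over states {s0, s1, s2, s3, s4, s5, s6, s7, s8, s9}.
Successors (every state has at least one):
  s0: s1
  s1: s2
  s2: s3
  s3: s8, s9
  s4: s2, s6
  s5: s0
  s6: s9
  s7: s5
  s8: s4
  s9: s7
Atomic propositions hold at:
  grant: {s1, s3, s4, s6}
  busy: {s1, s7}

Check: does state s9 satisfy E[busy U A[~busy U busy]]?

Sat(~busy) = {s0, s2, s3, s4, s5, s6, s8, s9}
A[~busy U busy]: least fixpoint, start Z0 = Sat(busy) = {s1, s7}, add states in Sat(~busy) with every successor in Z. Z1 = {s0, s1, s7, s9}; Z2 = {s0, s1, s5, s6, s7, s9}; fixed.
Sat(A[~busy U busy]) = {s0, s1, s5, s6, s7, s9}
E[busy U A[~busy U busy]]: least fixpoint, start Z0 = Sat(A[~busy U busy]) = {s0, s1, s5, s6, s7, s9}, add states in Sat(busy) with some successor in Z. Already a fixed point.
Sat(E[busy U A[~busy U busy]]) = {s0, s1, s5, s6, s7, s9}
s9 ∈ Sat(E[busy U A[~busy U busy]]) = {s0, s1, s5, s6, s7, s9}, so the formula holds at s9.

Yes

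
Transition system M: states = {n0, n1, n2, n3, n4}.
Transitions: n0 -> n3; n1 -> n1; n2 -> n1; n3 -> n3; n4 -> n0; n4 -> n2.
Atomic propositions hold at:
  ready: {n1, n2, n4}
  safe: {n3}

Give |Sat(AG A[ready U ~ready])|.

2

Sat(~ready) = {n0, n3}
A[ready U ~ready]: least fixpoint, start Z0 = Sat(~ready) = {n0, n3}, add states in Sat(ready) with every successor in Z. Already a fixed point.
Sat(A[ready U ~ready]) = {n0, n3}
AG A[ready U ~ready]: greatest fixpoint, start Z0 = {n0, n3}, keep only states in Sat with every successor in Z. Already a fixed point.
Sat(AG A[ready U ~ready]) = {n0, n3}
|Sat(AG A[ready U ~ready])| = |{n0, n3}| = 2.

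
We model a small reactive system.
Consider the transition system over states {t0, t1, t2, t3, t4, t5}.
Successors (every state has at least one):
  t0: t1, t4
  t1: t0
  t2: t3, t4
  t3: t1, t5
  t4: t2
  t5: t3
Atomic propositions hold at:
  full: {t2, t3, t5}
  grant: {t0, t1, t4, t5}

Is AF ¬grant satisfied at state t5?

Sat(¬grant) = {t2, t3}
AF ¬grant: least fixpoint, start Z0 = {t2, t3}, add states with every successor in Z. Z1 = {t2, t3, t4, t5}; fixed.
Sat(AF ¬grant) = {t2, t3, t4, t5}
t5 ∈ Sat(AF ¬grant) = {t2, t3, t4, t5}, so the formula holds at t5.

Yes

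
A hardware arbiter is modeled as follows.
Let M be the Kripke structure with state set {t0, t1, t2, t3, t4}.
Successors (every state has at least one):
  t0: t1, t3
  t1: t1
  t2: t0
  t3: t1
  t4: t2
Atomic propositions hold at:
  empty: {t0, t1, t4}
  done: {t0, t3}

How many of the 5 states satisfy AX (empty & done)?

Sat(empty & done) = {t0}
Sat(AX (empty & done)) = {s : every successor in {t0}} = {t2}
|Sat(AX (empty & done))| = |{t2}| = 1.

1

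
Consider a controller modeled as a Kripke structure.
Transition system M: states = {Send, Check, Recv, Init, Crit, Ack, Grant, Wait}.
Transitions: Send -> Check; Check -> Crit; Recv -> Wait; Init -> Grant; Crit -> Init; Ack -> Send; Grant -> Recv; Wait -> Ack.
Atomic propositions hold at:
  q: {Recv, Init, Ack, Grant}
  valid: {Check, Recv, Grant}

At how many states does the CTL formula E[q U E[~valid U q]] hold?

6

Sat(~valid) = {Send, Init, Crit, Ack, Wait}
E[~valid U q]: least fixpoint, start Z0 = Sat(q) = {Recv, Init, Ack, Grant}, add states in Sat(~valid) with some successor in Z. Z1 = {Recv, Init, Crit, Ack, Grant, Wait}; fixed.
Sat(E[~valid U q]) = {Recv, Init, Crit, Ack, Grant, Wait}
E[q U E[~valid U q]]: least fixpoint, start Z0 = Sat(E[~valid U q]) = {Recv, Init, Crit, Ack, Grant, Wait}, add states in Sat(q) with some successor in Z. Already a fixed point.
Sat(E[q U E[~valid U q]]) = {Recv, Init, Crit, Ack, Grant, Wait}
|Sat(E[q U E[~valid U q]])| = |{Recv, Init, Crit, Ack, Grant, Wait}| = 6.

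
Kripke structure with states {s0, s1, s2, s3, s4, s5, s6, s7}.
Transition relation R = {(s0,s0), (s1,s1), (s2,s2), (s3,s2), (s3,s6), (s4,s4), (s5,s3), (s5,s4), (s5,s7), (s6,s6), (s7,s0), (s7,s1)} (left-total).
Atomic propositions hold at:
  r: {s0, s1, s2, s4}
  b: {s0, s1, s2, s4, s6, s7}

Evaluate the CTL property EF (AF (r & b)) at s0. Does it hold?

Sat(r & b) = {s0, s1, s2, s4}
AF (r & b): least fixpoint, start Z0 = {s0, s1, s2, s4}, add states with every successor in Z. Z1 = {s0, s1, s2, s4, s7}; fixed.
Sat(AF (r & b)) = {s0, s1, s2, s4, s7}
EF (AF (r & b)): least fixpoint, start Z0 = {s0, s1, s2, s4, s7}, add states with some successor in Z. Z1 = {s0, s1, s2, s3, s4, s5, s7}; fixed.
Sat(EF (AF (r & b))) = {s0, s1, s2, s3, s4, s5, s7}
s0 ∈ Sat(EF (AF (r & b))) = {s0, s1, s2, s3, s4, s5, s7}, so the formula holds at s0.

Yes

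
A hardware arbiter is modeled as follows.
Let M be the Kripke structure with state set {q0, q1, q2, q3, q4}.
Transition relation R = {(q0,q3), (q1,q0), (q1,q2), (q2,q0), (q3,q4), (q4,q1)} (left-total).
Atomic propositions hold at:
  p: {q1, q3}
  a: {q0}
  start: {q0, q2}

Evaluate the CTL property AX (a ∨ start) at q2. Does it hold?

Sat(a ∨ start) = {q0, q2}
Sat(AX (a ∨ start)) = {s : every successor in {q0, q2}} = {q1, q2}
q2 ∈ Sat(AX (a ∨ start)) = {q1, q2}, so the formula holds at q2.

Yes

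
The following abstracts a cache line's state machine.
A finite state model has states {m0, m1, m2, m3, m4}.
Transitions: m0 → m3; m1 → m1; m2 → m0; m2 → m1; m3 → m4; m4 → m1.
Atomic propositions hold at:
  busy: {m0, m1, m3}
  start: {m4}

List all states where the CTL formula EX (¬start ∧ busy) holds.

{m0, m1, m2, m4}

Sat(¬start) = {m0, m1, m2, m3}
Sat(¬start ∧ busy) = {m0, m1, m3}
Sat(EX (¬start ∧ busy)) = {s : some successor in {m0, m1, m3}} = {m0, m1, m2, m4}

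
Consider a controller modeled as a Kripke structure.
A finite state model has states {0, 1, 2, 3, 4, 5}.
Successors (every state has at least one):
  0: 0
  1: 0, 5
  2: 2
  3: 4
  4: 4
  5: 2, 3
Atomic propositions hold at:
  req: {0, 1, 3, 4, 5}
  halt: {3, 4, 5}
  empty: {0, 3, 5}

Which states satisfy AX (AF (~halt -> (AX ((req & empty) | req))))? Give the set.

Sat(~halt) = {0, 1, 2}
Sat(req & empty) = {0, 3, 5}
Sat((req & empty) | req) = {0, 1, 3, 4, 5}
Sat(AX ((req & empty) | req)) = {s : every successor in {0, 1, 3, 4, 5}} = {0, 1, 3, 4}
Sat(~halt -> (AX ((req & empty) | req))) = {0, 1, 3, 4, 5}
AF (~halt -> (AX ((req & empty) | req))): least fixpoint, start Z0 = {0, 1, 3, 4, 5}, add states with every successor in Z. Already a fixed point.
Sat(AF (~halt -> (AX ((req & empty) | req)))) = {0, 1, 3, 4, 5}
Sat(AX (AF (~halt -> (AX ((req & empty) | req))))) = {s : every successor in {0, 1, 3, 4, 5}} = {0, 1, 3, 4}

{0, 1, 3, 4}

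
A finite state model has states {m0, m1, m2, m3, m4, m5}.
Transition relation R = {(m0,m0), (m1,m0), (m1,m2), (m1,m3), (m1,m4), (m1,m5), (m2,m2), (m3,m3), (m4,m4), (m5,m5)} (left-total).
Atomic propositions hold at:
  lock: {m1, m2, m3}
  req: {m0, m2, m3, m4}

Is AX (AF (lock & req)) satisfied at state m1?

Sat(lock & req) = {m2, m3}
AF (lock & req): least fixpoint, start Z0 = {m2, m3}, add states with every successor in Z. Already a fixed point.
Sat(AF (lock & req)) = {m2, m3}
Sat(AX (AF (lock & req))) = {s : every successor in {m2, m3}} = {m2, m3}
m1 ∉ Sat(AX (AF (lock & req))) = {m2, m3}, so the formula does not hold at m1.

No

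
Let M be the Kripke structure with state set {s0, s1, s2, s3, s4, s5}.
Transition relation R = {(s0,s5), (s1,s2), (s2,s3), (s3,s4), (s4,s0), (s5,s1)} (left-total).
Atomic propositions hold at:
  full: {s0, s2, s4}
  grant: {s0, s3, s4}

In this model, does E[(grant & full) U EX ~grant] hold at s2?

Sat(grant & full) = {s0, s4}
Sat(~grant) = {s1, s2, s5}
Sat(EX ~grant) = {s : some successor in {s1, s2, s5}} = {s0, s1, s5}
E[(grant & full) U EX ~grant]: least fixpoint, start Z0 = Sat(EX ~grant) = {s0, s1, s5}, add states in Sat(grant & full) with some successor in Z. Z1 = {s0, s1, s4, s5}; fixed.
Sat(E[(grant & full) U EX ~grant]) = {s0, s1, s4, s5}
s2 ∉ Sat(E[(grant & full) U EX ~grant]) = {s0, s1, s4, s5}, so the formula does not hold at s2.

No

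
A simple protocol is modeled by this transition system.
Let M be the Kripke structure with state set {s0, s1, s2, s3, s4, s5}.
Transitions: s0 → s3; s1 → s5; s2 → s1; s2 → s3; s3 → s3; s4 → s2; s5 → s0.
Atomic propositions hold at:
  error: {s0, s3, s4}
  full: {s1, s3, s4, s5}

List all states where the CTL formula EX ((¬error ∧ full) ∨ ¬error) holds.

Sat(¬error) = {s1, s2, s5}
Sat(¬error ∧ full) = {s1, s5}
Sat((¬error ∧ full) ∨ ¬error) = {s1, s2, s5}
Sat(EX ((¬error ∧ full) ∨ ¬error)) = {s : some successor in {s1, s2, s5}} = {s1, s2, s4}

{s1, s2, s4}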